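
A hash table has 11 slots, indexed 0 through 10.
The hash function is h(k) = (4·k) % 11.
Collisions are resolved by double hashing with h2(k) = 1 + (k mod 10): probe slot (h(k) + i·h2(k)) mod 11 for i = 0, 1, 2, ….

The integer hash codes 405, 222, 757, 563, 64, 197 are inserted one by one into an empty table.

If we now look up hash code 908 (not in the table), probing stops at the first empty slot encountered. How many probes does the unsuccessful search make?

Insert 405: h=3, slot 3 empty -> index 3.
Insert 222: h=8, slot 8 empty -> index 8.
Insert 757: h=3, h2=8, slot 3 occupied -> index 0.
Insert 563: h=8, h2=4, slot 8 occupied -> index 1.
Insert 64: h=3, h2=5, slots 3,8 occupied -> index 2.
Insert 197: h=7, slot 7 empty -> index 7.
Table: [757, 563, 64, 405, -, -, -, 197, 222, -, -]
Lookup 908: h=2, h2=9, probe 2,0,9 → slot 9 empty, not found.

3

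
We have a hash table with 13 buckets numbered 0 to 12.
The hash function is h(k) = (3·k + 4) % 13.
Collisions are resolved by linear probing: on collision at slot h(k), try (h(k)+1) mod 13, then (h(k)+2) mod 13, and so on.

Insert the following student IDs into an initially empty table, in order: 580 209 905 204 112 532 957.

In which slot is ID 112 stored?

Insert 580: h=2, slot 2 empty → index 2.
Insert 209: h=7, slot 7 empty → index 7.
Insert 905: h=2, slot 2 occupied → index 3.
Insert 204: h=5, slot 5 empty → index 5.
Insert 112: h=2, slots 2,3 occupied → index 4.
Insert 532: h=1, slot 1 empty → index 1.
Insert 957: h=2, slots 2,3,4,5 occupied → index 6.
Table: [-, 532, 580, 905, 112, 204, 957, 209, -, -, -, -, -]

4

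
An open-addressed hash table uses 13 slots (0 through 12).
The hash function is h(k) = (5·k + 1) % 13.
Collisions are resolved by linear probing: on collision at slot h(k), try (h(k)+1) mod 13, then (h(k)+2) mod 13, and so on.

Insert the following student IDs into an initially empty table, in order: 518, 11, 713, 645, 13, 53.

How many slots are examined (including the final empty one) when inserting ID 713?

3

518: h=4 => slot 4
11: h=4, probe 4,5 => slot 5
713: h=4, probe 4,5,6 => slot 6
645: h=2 => slot 2
13: h=1 => slot 1
53: h=6, probe 6,7 => slot 7
Table: [—, 13, 645, —, 518, 11, 713, 53, —, —, —, —, —]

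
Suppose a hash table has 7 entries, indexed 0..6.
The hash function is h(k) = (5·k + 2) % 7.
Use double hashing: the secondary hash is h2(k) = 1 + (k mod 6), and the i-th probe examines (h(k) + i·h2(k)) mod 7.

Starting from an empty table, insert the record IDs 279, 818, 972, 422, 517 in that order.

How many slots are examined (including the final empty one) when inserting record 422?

2

Insert 279: h=4, slot 4 empty => index 4.
Insert 818: h=4, h2=3, slot 4 occupied => index 0.
Insert 972: h=4, h2=1, slot 4 occupied => index 5.
Insert 422: h=5, h2=3, slot 5 occupied => index 1.
Insert 517: h=4, h2=2, slot 4 occupied => index 6.
Table: [818, 422, ∅, ∅, 279, 972, 517]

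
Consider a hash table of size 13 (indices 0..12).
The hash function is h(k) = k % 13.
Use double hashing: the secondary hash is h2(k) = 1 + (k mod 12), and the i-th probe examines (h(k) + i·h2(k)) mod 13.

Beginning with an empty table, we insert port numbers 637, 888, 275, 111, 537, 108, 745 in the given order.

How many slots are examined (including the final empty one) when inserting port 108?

2

637: h=0 => slot 0
888: h=4 => slot 4
275: h=2 => slot 2
111: h=7 => slot 7
537: h=4, h2=10, probe 4,1 => slot 1
108: h=4, h2=1, probe 4,5 => slot 5
745: h=4, h2=2, probe 4,6 => slot 6
Table: [637, 537, 275, ∅, 888, 108, 745, 111, ∅, ∅, ∅, ∅, ∅]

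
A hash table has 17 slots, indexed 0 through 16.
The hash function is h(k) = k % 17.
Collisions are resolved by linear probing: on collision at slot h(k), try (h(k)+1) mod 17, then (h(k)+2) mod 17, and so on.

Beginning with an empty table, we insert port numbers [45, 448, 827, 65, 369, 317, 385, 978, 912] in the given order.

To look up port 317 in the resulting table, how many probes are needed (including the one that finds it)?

5

Insert 45: h=11, slot 11 empty → index 11.
Insert 448: h=6, slot 6 empty → index 6.
Insert 827: h=11, slot 11 occupied → index 12.
Insert 65: h=14, slot 14 empty → index 14.
Insert 369: h=12, slot 12 occupied → index 13.
Insert 317: h=11, slots 11,12,13,14 occupied → index 15.
Insert 385: h=11, slots 11,12,13,14,15 occupied → index 16.
Insert 978: h=9, slot 9 empty → index 9.
Insert 912: h=11, slots 11,12,13,14,15,16 occupied → index 0.
Table: [912, —, —, —, —, —, 448, —, —, 978, —, 45, 827, 369, 65, 317, 385]
Lookup 317: h=11, probe 11,12,13,14,15 → found at 15.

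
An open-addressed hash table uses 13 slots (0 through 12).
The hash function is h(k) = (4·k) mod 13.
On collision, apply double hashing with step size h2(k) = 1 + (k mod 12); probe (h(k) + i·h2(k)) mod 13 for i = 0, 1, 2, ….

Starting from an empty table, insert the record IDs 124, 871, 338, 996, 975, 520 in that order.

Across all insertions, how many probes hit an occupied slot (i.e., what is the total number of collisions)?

3

Insert 124: h=2, slot 2 empty → index 2.
Insert 871: h=0, slot 0 empty → index 0.
Insert 338: h=0, h2=3, slot 0 occupied → index 3.
Insert 996: h=6, slot 6 empty → index 6.
Insert 975: h=0, h2=4, slot 0 occupied → index 4.
Insert 520: h=0, h2=5, slot 0 occupied → index 5.
Table: [871, ∅, 124, 338, 975, 520, 996, ∅, ∅, ∅, ∅, ∅, ∅]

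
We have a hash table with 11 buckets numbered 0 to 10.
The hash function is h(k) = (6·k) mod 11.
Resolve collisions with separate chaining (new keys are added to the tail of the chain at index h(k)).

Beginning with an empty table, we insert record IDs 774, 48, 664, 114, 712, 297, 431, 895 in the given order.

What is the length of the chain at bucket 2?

774 -> bucket 2
48 -> bucket 2 (collision)
664 -> bucket 2 (collision)
114 -> bucket 2 (collision)
712 -> bucket 4
297 -> bucket 0
431 -> bucket 1
895 -> bucket 2 (collision)
Final buckets:
0: 297
1: 431
2: 774 -> 48 -> 664 -> 114 -> 895
3: _
4: 712
5: _
6: _
7: _
8: _
9: _
10: _

5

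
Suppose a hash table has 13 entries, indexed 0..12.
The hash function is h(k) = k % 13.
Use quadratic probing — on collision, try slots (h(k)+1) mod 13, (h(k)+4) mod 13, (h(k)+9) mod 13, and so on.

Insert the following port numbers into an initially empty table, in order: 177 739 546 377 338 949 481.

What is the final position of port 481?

177 hashes to 8; slot 8 is free -> place at 8.
739 hashes to 11; slot 11 is free -> place at 11.
546 hashes to 0; slot 0 is free -> place at 0.
377 hashes to 0; 0 taken -> place at 1.
338 hashes to 0; 0,1 taken -> place at 4.
949 hashes to 0; 0,1,4 taken -> place at 9.
481 hashes to 0; 0,1,4,9 taken -> place at 3.
Table: [546, 377, ∅, 481, 338, ∅, ∅, ∅, 177, 949, ∅, 739, ∅]

3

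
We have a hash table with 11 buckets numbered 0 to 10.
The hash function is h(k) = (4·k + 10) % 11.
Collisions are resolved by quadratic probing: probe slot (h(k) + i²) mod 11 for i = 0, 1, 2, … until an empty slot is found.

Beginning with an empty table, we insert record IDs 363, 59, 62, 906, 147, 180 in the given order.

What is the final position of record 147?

2

Insert 363: h=10, slot 10 empty => index 10.
Insert 59: h=4, slot 4 empty => index 4.
Insert 62: h=5, slot 5 empty => index 5.
Insert 906: h=4, slots 4,5 occupied => index 8.
Insert 147: h=4, slots 4,5,8 occupied => index 2.
Insert 180: h=4, slots 4,5,8,2 occupied => index 9.
Table: [_, _, 147, _, 59, 62, _, _, 906, 180, 363]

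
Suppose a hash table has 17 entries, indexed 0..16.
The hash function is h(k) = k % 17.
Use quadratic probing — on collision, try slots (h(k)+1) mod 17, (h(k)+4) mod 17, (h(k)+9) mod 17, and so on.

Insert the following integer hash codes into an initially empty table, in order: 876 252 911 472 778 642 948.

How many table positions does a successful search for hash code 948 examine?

876: h=9 -> slot 9
252: h=14 -> slot 14
911: h=10 -> slot 10
472: h=13 -> slot 13
778: h=13, probe 13,14,0 -> slot 0
642: h=13, probe 13,14,0,5 -> slot 5
948: h=13, probe 13,14,0,5,12 -> slot 12
Table: [778, ∅, ∅, ∅, ∅, 642, ∅, ∅, ∅, 876, 911, ∅, 948, 472, 252, ∅, ∅]
Lookup 948: h=13, probe 13,14,0,5,12 → found at 12.

5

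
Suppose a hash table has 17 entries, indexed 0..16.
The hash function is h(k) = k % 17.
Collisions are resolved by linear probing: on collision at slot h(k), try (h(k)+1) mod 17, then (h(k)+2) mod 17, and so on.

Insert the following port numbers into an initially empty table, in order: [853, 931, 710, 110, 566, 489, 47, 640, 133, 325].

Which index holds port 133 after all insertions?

0

853: h=3 -> slot 3
931: h=13 -> slot 13
710: h=13, probe 13,14 -> slot 14
110: h=8 -> slot 8
566: h=5 -> slot 5
489: h=13, probe 13,14,15 -> slot 15
47: h=13, probe 13,14,15,16 -> slot 16
640: h=11 -> slot 11
133: h=14, probe 14,15,16,0 -> slot 0
325: h=2 -> slot 2
Table: [133, -, 325, 853, -, 566, -, -, 110, -, -, 640, -, 931, 710, 489, 47]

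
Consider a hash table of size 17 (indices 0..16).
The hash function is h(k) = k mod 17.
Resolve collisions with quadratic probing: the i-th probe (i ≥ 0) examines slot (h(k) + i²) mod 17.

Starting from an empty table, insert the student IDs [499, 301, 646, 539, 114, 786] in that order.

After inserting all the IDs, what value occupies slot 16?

Insert 499: h=6, slot 6 empty => index 6.
Insert 301: h=12, slot 12 empty => index 12.
Insert 646: h=0, slot 0 empty => index 0.
Insert 539: h=12, slot 12 occupied => index 13.
Insert 114: h=12, slots 12,13 occupied => index 16.
Insert 786: h=4, slot 4 empty => index 4.
Table: [646, ∅, ∅, ∅, 786, ∅, 499, ∅, ∅, ∅, ∅, ∅, 301, 539, ∅, ∅, 114]

114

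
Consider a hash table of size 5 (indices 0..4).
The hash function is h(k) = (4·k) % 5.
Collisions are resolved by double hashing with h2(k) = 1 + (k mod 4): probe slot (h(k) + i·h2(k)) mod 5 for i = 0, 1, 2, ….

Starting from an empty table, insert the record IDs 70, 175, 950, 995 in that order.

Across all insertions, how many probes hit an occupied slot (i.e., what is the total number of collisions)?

5

70 hashes to 0; slot 0 is free => place at 0.
175 hashes to 0, h2=4; 0 taken => place at 4.
950 hashes to 0, h2=3; 0 taken => place at 3.
995 hashes to 0, h2=4; 0,4,3 taken => place at 2.
Table: [70, ∅, 995, 950, 175]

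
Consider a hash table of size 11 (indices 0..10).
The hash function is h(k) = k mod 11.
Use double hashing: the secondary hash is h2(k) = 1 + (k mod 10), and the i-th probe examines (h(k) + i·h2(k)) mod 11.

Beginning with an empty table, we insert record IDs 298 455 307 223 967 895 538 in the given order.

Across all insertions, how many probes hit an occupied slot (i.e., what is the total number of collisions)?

4

298: h=1 -> slot 1
455: h=4 -> slot 4
307: h=10 -> slot 10
223: h=3 -> slot 3
967: h=10, h2=8, probe 10,7 -> slot 7
895: h=4, h2=6, probe 4,10,5 -> slot 5
538: h=10, h2=9, probe 10,8 -> slot 8
Table: [., 298, ., 223, 455, 895, ., 967, 538, ., 307]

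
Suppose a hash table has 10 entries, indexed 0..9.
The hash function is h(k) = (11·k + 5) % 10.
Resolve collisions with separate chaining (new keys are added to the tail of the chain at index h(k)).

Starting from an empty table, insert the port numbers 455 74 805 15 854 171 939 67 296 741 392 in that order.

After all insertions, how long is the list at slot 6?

2

455 -> bucket 0
74 -> bucket 9
805 -> bucket 0 (collision)
15 -> bucket 0 (collision)
854 -> bucket 9 (collision)
171 -> bucket 6
939 -> bucket 4
67 -> bucket 2
296 -> bucket 1
741 -> bucket 6 (collision)
392 -> bucket 7
Final buckets:
0: 455 -> 805 -> 15
1: 296
2: 67
3: .
4: 939
5: .
6: 171 -> 741
7: 392
8: .
9: 74 -> 854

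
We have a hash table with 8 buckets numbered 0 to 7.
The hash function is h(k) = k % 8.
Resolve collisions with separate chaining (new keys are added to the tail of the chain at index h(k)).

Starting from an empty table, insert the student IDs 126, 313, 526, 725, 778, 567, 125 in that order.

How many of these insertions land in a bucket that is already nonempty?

Insert 126: h=6, bucket 6 empty -> new chain.
Insert 313: h=1, bucket 1 empty -> new chain.
Insert 526: h=6, bucket 6 nonempty -> append to chain.
Insert 725: h=5, bucket 5 empty -> new chain.
Insert 778: h=2, bucket 2 empty -> new chain.
Insert 567: h=7, bucket 7 empty -> new chain.
Insert 125: h=5, bucket 5 nonempty -> append to chain.
Final buckets:
0: ∅
1: 313
2: 778
3: ∅
4: ∅
5: 725 -> 125
6: 126 -> 526
7: 567

2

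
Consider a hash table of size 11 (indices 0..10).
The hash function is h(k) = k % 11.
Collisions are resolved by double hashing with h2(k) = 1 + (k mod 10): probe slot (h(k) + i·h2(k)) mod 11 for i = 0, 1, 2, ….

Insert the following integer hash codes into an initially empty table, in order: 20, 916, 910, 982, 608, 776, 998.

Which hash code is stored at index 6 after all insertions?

20: h=9 => slot 9
916: h=3 => slot 3
910: h=8 => slot 8
982: h=3, h2=3, probe 3,6 => slot 6
608: h=3, h2=9, probe 3,1 => slot 1
776: h=6, h2=7, probe 6,2 => slot 2
998: h=8, h2=9, probe 8,6,4 => slot 4
Table: [∅, 608, 776, 916, 998, ∅, 982, ∅, 910, 20, ∅]

982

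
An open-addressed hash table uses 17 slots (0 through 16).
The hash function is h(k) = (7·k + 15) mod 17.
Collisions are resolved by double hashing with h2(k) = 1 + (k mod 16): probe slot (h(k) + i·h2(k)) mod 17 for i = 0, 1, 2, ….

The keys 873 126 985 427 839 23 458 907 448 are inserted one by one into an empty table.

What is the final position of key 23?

5

Insert 873: h=6, slot 6 empty -> index 6.
Insert 126: h=13, slot 13 empty -> index 13.
Insert 985: h=8, slot 8 empty -> index 8.
Insert 427: h=12, slot 12 empty -> index 12.
Insert 839: h=6, h2=8, slot 6 occupied -> index 14.
Insert 23: h=6, h2=8, slots 6,14 occupied -> index 5.
Insert 458: h=8, h2=11, slot 8 occupied -> index 2.
Insert 907: h=6, h2=12, slot 6 occupied -> index 1.
Insert 448: h=6, h2=1, slot 6 occupied -> index 7.
Table: [., 907, 458, ., ., 23, 873, 448, 985, ., ., ., 427, 126, 839, ., .]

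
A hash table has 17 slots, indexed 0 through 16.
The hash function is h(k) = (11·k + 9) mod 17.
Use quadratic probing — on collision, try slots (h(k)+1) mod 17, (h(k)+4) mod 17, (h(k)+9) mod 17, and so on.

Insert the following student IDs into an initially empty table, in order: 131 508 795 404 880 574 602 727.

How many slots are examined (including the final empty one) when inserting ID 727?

5

131: h=5 => slot 5
508: h=4 => slot 4
795: h=16 => slot 16
404: h=16, probe 16,0 => slot 0
880: h=16, probe 16,0,3 => slot 3
574: h=16, probe 16,0,3,8 => slot 8
602: h=1 => slot 1
727: h=16, probe 16,0,3,8,15 => slot 15
Table: [404, 602, ∅, 880, 508, 131, ∅, ∅, 574, ∅, ∅, ∅, ∅, ∅, ∅, 727, 795]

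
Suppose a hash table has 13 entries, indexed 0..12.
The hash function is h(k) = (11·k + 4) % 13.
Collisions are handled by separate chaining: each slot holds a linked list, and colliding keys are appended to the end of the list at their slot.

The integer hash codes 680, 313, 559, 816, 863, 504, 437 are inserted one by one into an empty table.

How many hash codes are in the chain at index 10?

Insert 680: h=9, bucket 9 empty → new chain.
Insert 313: h=2, bucket 2 empty → new chain.
Insert 559: h=4, bucket 4 empty → new chain.
Insert 816: h=10, bucket 10 empty → new chain.
Insert 863: h=7, bucket 7 empty → new chain.
Insert 504: h=10, bucket 10 nonempty → append to chain.
Insert 437: h=1, bucket 1 empty → new chain.
Final buckets:
0: ∅
1: 437
2: 313
3: ∅
4: 559
5: ∅
6: ∅
7: 863
8: ∅
9: 680
10: 816 -> 504
11: ∅
12: ∅

2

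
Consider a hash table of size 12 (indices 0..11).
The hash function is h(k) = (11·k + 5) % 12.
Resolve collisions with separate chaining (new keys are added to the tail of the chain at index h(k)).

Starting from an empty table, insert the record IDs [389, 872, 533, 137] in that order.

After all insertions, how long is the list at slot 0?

3

Insert 389: h=0, bucket 0 empty -> new chain.
Insert 872: h=9, bucket 9 empty -> new chain.
Insert 533: h=0, bucket 0 nonempty -> append to chain.
Insert 137: h=0, bucket 0 nonempty -> append to chain.
Final buckets:
0: 389 -> 533 -> 137
1: -
2: -
3: -
4: -
5: -
6: -
7: -
8: -
9: 872
10: -
11: -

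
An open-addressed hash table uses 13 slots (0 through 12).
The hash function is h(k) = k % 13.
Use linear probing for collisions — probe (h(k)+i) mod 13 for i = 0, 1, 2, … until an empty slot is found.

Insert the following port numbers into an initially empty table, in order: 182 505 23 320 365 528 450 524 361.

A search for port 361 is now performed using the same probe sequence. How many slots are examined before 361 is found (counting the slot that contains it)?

6

182: h=0 => slot 0
505: h=11 => slot 11
23: h=10 => slot 10
320: h=8 => slot 8
365: h=1 => slot 1
528: h=8, probe 8,9 => slot 9
450: h=8, probe 8,9,10,11,12 => slot 12
524: h=4 => slot 4
361: h=10, probe 10,11,12,0,1,2 => slot 2
Table: [182, 365, 361, _, 524, _, _, _, 320, 528, 23, 505, 450]
Lookup 361: h=10, probe 10,11,12,0,1,2 → found at 2.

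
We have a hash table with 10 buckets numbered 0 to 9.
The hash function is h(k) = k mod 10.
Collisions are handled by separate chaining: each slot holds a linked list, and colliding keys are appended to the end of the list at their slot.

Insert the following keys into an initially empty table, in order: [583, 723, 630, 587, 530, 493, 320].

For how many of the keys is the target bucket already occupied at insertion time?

4

583 → bucket 3
723 → bucket 3 (collision)
630 → bucket 0
587 → bucket 7
530 → bucket 0 (collision)
493 → bucket 3 (collision)
320 → bucket 0 (collision)
Final buckets:
0: 630 -> 530 -> 320
1: _
2: _
3: 583 -> 723 -> 493
4: _
5: _
6: _
7: 587
8: _
9: _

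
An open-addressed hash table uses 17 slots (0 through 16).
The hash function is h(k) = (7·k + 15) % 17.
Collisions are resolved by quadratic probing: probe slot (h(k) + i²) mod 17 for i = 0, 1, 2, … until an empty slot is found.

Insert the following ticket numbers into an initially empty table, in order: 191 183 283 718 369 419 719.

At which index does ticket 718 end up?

10

191: h=9 => slot 9
183: h=4 => slot 4
283: h=7 => slot 7
718: h=9, probe 9,10 => slot 10
369: h=14 => slot 14
419: h=7, probe 7,8 => slot 8
719: h=16 => slot 16
Table: [., ., ., ., 183, ., ., 283, 419, 191, 718, ., ., ., 369, ., 719]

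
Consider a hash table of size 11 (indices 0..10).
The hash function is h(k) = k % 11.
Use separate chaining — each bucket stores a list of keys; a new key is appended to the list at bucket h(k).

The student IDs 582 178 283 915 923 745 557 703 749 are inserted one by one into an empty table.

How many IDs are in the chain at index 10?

3

582 -> bucket 10
178 -> bucket 2
283 -> bucket 8
915 -> bucket 2 (collision)
923 -> bucket 10 (collision)
745 -> bucket 8 (collision)
557 -> bucket 7
703 -> bucket 10 (collision)
749 -> bucket 1
Final buckets:
0: _
1: 749
2: 178 -> 915
3: _
4: _
5: _
6: _
7: 557
8: 283 -> 745
9: _
10: 582 -> 923 -> 703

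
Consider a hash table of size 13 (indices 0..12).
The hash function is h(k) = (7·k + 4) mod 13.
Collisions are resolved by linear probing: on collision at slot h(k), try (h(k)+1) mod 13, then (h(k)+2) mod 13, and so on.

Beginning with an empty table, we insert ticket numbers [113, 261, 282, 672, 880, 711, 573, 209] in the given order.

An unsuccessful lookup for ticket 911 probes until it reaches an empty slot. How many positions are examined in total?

113: h=2 => slot 2
261: h=11 => slot 11
282: h=2, probe 2,3 => slot 3
672: h=2, probe 2,3,4 => slot 4
880: h=2, probe 2,3,4,5 => slot 5
711: h=2, probe 2,3,4,5,6 => slot 6
573: h=11, probe 11,12 => slot 12
209: h=11, probe 11,12,0 => slot 0
Table: [209, _, 113, 282, 672, 880, 711, _, _, _, _, 261, 573]
Lookup 911: h=11, probe 11,12,0,1 → slot 1 empty, not found.

4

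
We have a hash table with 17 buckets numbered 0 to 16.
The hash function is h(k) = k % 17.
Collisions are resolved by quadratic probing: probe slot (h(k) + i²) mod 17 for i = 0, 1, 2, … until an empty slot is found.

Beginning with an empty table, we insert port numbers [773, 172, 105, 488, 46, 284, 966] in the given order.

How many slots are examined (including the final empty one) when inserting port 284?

773: h=8 -> slot 8
172: h=2 -> slot 2
105: h=3 -> slot 3
488: h=12 -> slot 12
46: h=12, probe 12,13 -> slot 13
284: h=12, probe 12,13,16 -> slot 16
966: h=14 -> slot 14
Table: [_, _, 172, 105, _, _, _, _, 773, _, _, _, 488, 46, 966, _, 284]

3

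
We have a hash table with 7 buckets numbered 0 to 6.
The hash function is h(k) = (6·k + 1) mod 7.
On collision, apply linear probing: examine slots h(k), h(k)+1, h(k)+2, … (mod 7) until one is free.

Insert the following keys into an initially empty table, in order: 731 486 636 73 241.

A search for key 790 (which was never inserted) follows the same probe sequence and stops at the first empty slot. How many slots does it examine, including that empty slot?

731 hashes to 5; slot 5 is free -> place at 5.
486 hashes to 5; 5 taken -> place at 6.
636 hashes to 2; slot 2 is free -> place at 2.
73 hashes to 5; 5,6 taken -> place at 0.
241 hashes to 5; 5,6,0 taken -> place at 1.
Table: [73, 241, 636, _, _, 731, 486]
Lookup 790: h=2, probe 2,3 → slot 3 empty, not found.

2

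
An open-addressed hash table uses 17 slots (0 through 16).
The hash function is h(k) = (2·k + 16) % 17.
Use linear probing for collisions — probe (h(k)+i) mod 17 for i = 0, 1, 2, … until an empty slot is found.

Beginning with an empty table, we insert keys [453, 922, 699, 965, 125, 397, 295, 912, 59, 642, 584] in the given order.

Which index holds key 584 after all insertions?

14

453 hashes to 4; slot 4 is free → place at 4.
922 hashes to 7; slot 7 is free → place at 7.
699 hashes to 3; slot 3 is free → place at 3.
965 hashes to 8; slot 8 is free → place at 8.
125 hashes to 11; slot 11 is free → place at 11.
397 hashes to 11; 11 taken → place at 12.
295 hashes to 11; 11,12 taken → place at 13.
912 hashes to 4; 4 taken → place at 5.
59 hashes to 15; slot 15 is free → place at 15.
642 hashes to 8; 8 taken → place at 9.
584 hashes to 11; 11,12,13 taken → place at 14.
Table: [., ., ., 699, 453, 912, ., 922, 965, 642, ., 125, 397, 295, 584, 59, .]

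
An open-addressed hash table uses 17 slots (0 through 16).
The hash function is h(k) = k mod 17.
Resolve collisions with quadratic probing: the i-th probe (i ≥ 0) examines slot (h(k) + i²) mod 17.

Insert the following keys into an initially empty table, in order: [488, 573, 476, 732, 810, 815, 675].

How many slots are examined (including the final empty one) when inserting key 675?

4

488 hashes to 12; slot 12 is free => place at 12.
573 hashes to 12; 12 taken => place at 13.
476 hashes to 0; slot 0 is free => place at 0.
732 hashes to 1; slot 1 is free => place at 1.
810 hashes to 11; slot 11 is free => place at 11.
815 hashes to 16; slot 16 is free => place at 16.
675 hashes to 12; 12,13,16 taken => place at 4.
Table: [476, 732, ∅, ∅, 675, ∅, ∅, ∅, ∅, ∅, ∅, 810, 488, 573, ∅, ∅, 815]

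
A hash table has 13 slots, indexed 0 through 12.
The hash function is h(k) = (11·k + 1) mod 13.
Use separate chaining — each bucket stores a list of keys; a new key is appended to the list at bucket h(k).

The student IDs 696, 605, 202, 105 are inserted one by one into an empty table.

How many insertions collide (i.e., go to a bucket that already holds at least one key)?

2

Insert 696: h=0, bucket 0 empty → new chain.
Insert 605: h=0, bucket 0 nonempty → append to chain.
Insert 202: h=0, bucket 0 nonempty → append to chain.
Insert 105: h=12, bucket 12 empty → new chain.
Final buckets:
0: 696 -> 605 -> 202
1: -
2: -
3: -
4: -
5: -
6: -
7: -
8: -
9: -
10: -
11: -
12: 105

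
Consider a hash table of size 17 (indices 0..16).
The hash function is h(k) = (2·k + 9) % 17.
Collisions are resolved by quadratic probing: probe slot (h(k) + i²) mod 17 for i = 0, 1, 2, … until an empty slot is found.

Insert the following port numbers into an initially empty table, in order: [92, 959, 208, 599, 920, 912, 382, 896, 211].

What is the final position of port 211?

10

92: h=6 → slot 6
959: h=6, probe 6,7 → slot 7
208: h=0 → slot 0
599: h=0, probe 0,1 → slot 1
920: h=13 → slot 13
912: h=14 → slot 14
382: h=8 → slot 8
896: h=16 → slot 16
211: h=6, probe 6,7,10 → slot 10
Table: [208, 599, _, _, _, _, 92, 959, 382, _, 211, _, _, 920, 912, _, 896]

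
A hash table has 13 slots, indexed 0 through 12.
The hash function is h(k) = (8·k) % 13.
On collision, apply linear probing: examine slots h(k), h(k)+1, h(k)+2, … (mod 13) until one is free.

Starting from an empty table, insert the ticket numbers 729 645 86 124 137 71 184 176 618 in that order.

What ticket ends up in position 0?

86

729 hashes to 8; slot 8 is free → place at 8.
645 hashes to 12; slot 12 is free → place at 12.
86 hashes to 12; 12 taken → place at 0.
124 hashes to 4; slot 4 is free → place at 4.
137 hashes to 4; 4 taken → place at 5.
71 hashes to 9; slot 9 is free → place at 9.
184 hashes to 3; slot 3 is free → place at 3.
176 hashes to 4; 4,5 taken → place at 6.
618 hashes to 4; 4,5,6 taken → place at 7.
Table: [86, -, -, 184, 124, 137, 176, 618, 729, 71, -, -, 645]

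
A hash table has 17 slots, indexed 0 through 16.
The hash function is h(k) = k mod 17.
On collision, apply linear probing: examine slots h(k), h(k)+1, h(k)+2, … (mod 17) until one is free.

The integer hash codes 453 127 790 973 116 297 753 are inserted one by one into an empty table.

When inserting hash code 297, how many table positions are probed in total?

3

453: h=11 -> slot 11
127: h=8 -> slot 8
790: h=8, probe 8,9 -> slot 9
973: h=4 -> slot 4
116: h=14 -> slot 14
297: h=8, probe 8,9,10 -> slot 10
753: h=5 -> slot 5
Table: [., ., ., ., 973, 753, ., ., 127, 790, 297, 453, ., ., 116, ., .]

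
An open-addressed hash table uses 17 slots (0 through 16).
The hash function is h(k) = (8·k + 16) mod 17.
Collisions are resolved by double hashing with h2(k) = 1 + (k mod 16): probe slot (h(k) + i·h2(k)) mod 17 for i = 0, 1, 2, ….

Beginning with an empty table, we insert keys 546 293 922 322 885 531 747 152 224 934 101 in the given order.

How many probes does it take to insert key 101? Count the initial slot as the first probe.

4

546: h=15 => slot 15
293: h=14 => slot 14
922: h=14, h2=11, probe 14,8 => slot 8
322: h=8, h2=3, probe 8,11 => slot 11
885: h=7 => slot 7
531: h=14, h2=4, probe 14,1 => slot 1
747: h=8, h2=12, probe 8,3 => slot 3
152: h=8, h2=9, probe 8,0 => slot 0
224: h=6 => slot 6
934: h=8, h2=7, probe 8,15,5 => slot 5
101: h=8, h2=6, probe 8,14,3,9 => slot 9
Table: [152, 531, ., 747, ., 934, 224, 885, 922, 101, ., 322, ., ., 293, 546, .]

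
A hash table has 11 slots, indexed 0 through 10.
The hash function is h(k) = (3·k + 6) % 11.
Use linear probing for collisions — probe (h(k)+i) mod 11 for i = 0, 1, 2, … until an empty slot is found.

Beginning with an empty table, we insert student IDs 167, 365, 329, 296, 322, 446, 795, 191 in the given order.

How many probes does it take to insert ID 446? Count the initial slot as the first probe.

5

167 hashes to 1; slot 1 is free => place at 1.
365 hashes to 1; 1 taken => place at 2.
329 hashes to 3; slot 3 is free => place at 3.
296 hashes to 3; 3 taken => place at 4.
322 hashes to 4; 4 taken => place at 5.
446 hashes to 2; 2,3,4,5 taken => place at 6.
795 hashes to 4; 4,5,6 taken => place at 7.
191 hashes to 7; 7 taken => place at 8.
Table: [—, 167, 365, 329, 296, 322, 446, 795, 191, —, —]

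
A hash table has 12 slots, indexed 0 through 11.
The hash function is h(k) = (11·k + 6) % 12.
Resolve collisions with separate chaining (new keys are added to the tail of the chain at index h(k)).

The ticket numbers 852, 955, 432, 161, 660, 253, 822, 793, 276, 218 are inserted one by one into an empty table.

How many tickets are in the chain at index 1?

852 -> bucket 6
955 -> bucket 11
432 -> bucket 6 (collision)
161 -> bucket 1
660 -> bucket 6 (collision)
253 -> bucket 5
822 -> bucket 0
793 -> bucket 5 (collision)
276 -> bucket 6 (collision)
218 -> bucket 4
Final buckets:
0: 822
1: 161
2: —
3: —
4: 218
5: 253 -> 793
6: 852 -> 432 -> 660 -> 276
7: —
8: —
9: —
10: —
11: 955

1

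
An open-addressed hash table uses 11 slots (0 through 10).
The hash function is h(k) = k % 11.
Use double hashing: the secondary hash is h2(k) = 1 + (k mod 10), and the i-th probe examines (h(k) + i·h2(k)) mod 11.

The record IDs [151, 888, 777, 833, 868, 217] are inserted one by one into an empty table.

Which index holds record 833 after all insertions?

151 hashes to 8; slot 8 is free => place at 8.
888 hashes to 8, h2=9; 8 taken => place at 6.
777 hashes to 7; slot 7 is free => place at 7.
833 hashes to 8, h2=4; 8 taken => place at 1.
868 hashes to 10; slot 10 is free => place at 10.
217 hashes to 8, h2=8; 8 taken => place at 5.
Table: [_, 833, _, _, _, 217, 888, 777, 151, _, 868]

1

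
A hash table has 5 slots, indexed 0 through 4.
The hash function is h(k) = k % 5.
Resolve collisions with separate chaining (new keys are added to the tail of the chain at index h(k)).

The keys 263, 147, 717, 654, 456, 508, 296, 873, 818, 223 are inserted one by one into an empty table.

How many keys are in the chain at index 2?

Insert 263: h=3, bucket 3 empty → new chain.
Insert 147: h=2, bucket 2 empty → new chain.
Insert 717: h=2, bucket 2 nonempty → append to chain.
Insert 654: h=4, bucket 4 empty → new chain.
Insert 456: h=1, bucket 1 empty → new chain.
Insert 508: h=3, bucket 3 nonempty → append to chain.
Insert 296: h=1, bucket 1 nonempty → append to chain.
Insert 873: h=3, bucket 3 nonempty → append to chain.
Insert 818: h=3, bucket 3 nonempty → append to chain.
Insert 223: h=3, bucket 3 nonempty → append to chain.
Final buckets:
0: .
1: 456 -> 296
2: 147 -> 717
3: 263 -> 508 -> 873 -> 818 -> 223
4: 654

2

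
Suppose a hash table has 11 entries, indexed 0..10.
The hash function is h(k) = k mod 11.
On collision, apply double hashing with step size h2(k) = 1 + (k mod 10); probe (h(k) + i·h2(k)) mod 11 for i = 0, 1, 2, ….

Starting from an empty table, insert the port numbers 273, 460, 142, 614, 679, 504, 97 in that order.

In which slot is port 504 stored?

273: h=9 -> slot 9
460: h=9, h2=1, probe 9,10 -> slot 10
142: h=10, h2=3, probe 10,2 -> slot 2
614: h=9, h2=5, probe 9,3 -> slot 3
679: h=8 -> slot 8
504: h=9, h2=5, probe 9,3,8,2,7 -> slot 7
97: h=9, h2=8, probe 9,6 -> slot 6
Table: [-, -, 142, 614, -, -, 97, 504, 679, 273, 460]

7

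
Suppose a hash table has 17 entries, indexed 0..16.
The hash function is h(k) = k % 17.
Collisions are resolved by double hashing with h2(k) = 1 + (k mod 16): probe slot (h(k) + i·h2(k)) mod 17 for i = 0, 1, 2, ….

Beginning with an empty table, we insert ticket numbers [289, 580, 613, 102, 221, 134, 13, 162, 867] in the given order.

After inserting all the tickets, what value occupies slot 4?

289 hashes to 0; slot 0 is free → place at 0.
580 hashes to 2; slot 2 is free → place at 2.
613 hashes to 1; slot 1 is free → place at 1.
102 hashes to 0, h2=7; 0 taken → place at 7.
221 hashes to 0, h2=14; 0 taken → place at 14.
134 hashes to 15; slot 15 is free → place at 15.
13 hashes to 13; slot 13 is free → place at 13.
162 hashes to 9; slot 9 is free → place at 9.
867 hashes to 0, h2=4; 0 taken → place at 4.
Table: [289, 613, 580, _, 867, _, _, 102, _, 162, _, _, _, 13, 221, 134, _]

867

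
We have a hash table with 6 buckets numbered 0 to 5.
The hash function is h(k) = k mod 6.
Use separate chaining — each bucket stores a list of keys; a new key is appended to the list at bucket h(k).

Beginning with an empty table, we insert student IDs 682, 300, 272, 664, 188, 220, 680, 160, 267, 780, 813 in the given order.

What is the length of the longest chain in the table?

682 -> bucket 4
300 -> bucket 0
272 -> bucket 2
664 -> bucket 4 (collision)
188 -> bucket 2 (collision)
220 -> bucket 4 (collision)
680 -> bucket 2 (collision)
160 -> bucket 4 (collision)
267 -> bucket 3
780 -> bucket 0 (collision)
813 -> bucket 3 (collision)
Final buckets:
0: 300 -> 780
1: -
2: 272 -> 188 -> 680
3: 267 -> 813
4: 682 -> 664 -> 220 -> 160
5: -

4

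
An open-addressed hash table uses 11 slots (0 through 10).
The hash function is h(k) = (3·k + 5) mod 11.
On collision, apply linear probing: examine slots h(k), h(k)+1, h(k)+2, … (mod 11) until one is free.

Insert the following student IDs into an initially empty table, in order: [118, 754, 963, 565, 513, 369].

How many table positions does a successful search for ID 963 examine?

118 hashes to 7; slot 7 is free -> place at 7.
754 hashes to 1; slot 1 is free -> place at 1.
963 hashes to 1; 1 taken -> place at 2.
565 hashes to 6; slot 6 is free -> place at 6.
513 hashes to 4; slot 4 is free -> place at 4.
369 hashes to 1; 1,2 taken -> place at 3.
Table: [-, 754, 963, 369, 513, -, 565, 118, -, -, -]
Lookup 963: h=1, probe 1,2 → found at 2.

2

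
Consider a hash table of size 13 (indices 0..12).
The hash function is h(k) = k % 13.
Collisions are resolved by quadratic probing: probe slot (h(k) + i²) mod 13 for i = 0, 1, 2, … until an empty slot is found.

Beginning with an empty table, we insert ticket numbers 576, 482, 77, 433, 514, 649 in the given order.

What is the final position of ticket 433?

576 hashes to 4; slot 4 is free → place at 4.
482 hashes to 1; slot 1 is free → place at 1.
77 hashes to 12; slot 12 is free → place at 12.
433 hashes to 4; 4 taken → place at 5.
514 hashes to 7; slot 7 is free → place at 7.
649 hashes to 12; 12 taken → place at 0.
Table: [649, 482, -, -, 576, 433, -, 514, -, -, -, -, 77]

5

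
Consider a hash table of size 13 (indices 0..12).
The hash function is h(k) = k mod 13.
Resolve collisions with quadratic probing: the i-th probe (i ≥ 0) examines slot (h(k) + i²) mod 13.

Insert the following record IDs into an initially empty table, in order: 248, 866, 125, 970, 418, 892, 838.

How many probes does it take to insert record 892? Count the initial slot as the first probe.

248: h=1 -> slot 1
866: h=8 -> slot 8
125: h=8, probe 8,9 -> slot 9
970: h=8, probe 8,9,12 -> slot 12
418: h=2 -> slot 2
892: h=8, probe 8,9,12,4 -> slot 4
838: h=6 -> slot 6
Table: [-, 248, 418, -, 892, -, 838, -, 866, 125, -, -, 970]

4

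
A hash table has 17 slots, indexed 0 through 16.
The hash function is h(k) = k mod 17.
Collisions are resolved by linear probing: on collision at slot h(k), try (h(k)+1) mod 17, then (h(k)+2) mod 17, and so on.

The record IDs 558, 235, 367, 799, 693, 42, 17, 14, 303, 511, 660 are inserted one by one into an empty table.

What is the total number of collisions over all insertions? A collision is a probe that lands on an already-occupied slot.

558 hashes to 14; slot 14 is free → place at 14.
235 hashes to 14; 14 taken → place at 15.
367 hashes to 10; slot 10 is free → place at 10.
799 hashes to 0; slot 0 is free → place at 0.
693 hashes to 13; slot 13 is free → place at 13.
42 hashes to 8; slot 8 is free → place at 8.
17 hashes to 0; 0 taken → place at 1.
14 hashes to 14; 14,15 taken → place at 16.
303 hashes to 14; 14,15,16,0,1 taken → place at 2.
511 hashes to 1; 1,2 taken → place at 3.
660 hashes to 14; 14,15,16,0,1,2,3 taken → place at 4.
Table: [799, 17, 303, 511, 660, ∅, ∅, ∅, 42, ∅, 367, ∅, ∅, 693, 558, 235, 14]

18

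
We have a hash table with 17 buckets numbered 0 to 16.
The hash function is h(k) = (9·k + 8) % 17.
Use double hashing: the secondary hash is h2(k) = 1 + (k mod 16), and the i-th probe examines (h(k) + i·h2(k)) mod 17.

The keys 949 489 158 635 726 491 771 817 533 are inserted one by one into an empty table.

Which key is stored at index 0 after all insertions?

949 hashes to 15; slot 15 is free -> place at 15.
489 hashes to 6; slot 6 is free -> place at 6.
158 hashes to 2; slot 2 is free -> place at 2.
635 hashes to 11; slot 11 is free -> place at 11.
726 hashes to 14; slot 14 is free -> place at 14.
491 hashes to 7; slot 7 is free -> place at 7.
771 hashes to 11, h2=4; 11,15,2,6 taken -> place at 10.
817 hashes to 0; slot 0 is free -> place at 0.
533 hashes to 11, h2=6; 11,0,6 taken -> place at 12.
Table: [817, _, 158, _, _, _, 489, 491, _, _, 771, 635, 533, _, 726, 949, _]

817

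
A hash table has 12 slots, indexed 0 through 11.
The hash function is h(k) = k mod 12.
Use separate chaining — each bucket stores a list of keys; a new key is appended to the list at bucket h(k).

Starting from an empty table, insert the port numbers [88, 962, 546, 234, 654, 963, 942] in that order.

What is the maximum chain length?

88 → bucket 4
962 → bucket 2
546 → bucket 6
234 → bucket 6 (collision)
654 → bucket 6 (collision)
963 → bucket 3
942 → bucket 6 (collision)
Final buckets:
0: _
1: _
2: 962
3: 963
4: 88
5: _
6: 546 -> 234 -> 654 -> 942
7: _
8: _
9: _
10: _
11: _

4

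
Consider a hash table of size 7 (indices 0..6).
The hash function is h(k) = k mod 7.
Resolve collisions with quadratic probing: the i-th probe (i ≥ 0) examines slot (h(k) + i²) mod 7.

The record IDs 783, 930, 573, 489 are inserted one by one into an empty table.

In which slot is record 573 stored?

783 hashes to 6; slot 6 is free -> place at 6.
930 hashes to 6; 6 taken -> place at 0.
573 hashes to 6; 6,0 taken -> place at 3.
489 hashes to 6; 6,0,3 taken -> place at 1.
Table: [930, 489, _, 573, _, _, 783]

3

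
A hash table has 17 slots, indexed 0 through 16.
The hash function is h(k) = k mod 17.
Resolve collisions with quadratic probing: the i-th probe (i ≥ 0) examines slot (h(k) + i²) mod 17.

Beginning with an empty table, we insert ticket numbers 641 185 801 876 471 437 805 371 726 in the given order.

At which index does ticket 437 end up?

16

Insert 641: h=12, slot 12 empty → index 12.
Insert 185: h=15, slot 15 empty → index 15.
Insert 801: h=2, slot 2 empty → index 2.
Insert 876: h=9, slot 9 empty → index 9.
Insert 471: h=12, slot 12 occupied → index 13.
Insert 437: h=12, slots 12,13 occupied → index 16.
Insert 805: h=6, slot 6 empty → index 6.
Insert 371: h=14, slot 14 empty → index 14.
Insert 726: h=12, slots 12,13,16 occupied → index 4.
Table: [-, -, 801, -, 726, -, 805, -, -, 876, -, -, 641, 471, 371, 185, 437]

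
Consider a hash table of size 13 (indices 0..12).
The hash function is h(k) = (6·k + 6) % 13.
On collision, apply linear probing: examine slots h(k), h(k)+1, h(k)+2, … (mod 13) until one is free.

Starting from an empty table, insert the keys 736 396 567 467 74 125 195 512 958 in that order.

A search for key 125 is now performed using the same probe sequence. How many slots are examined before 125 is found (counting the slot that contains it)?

736 hashes to 2; slot 2 is free => place at 2.
396 hashes to 3; slot 3 is free => place at 3.
567 hashes to 2; 2,3 taken => place at 4.
467 hashes to 0; slot 0 is free => place at 0.
74 hashes to 8; slot 8 is free => place at 8.
125 hashes to 2; 2,3,4 taken => place at 5.
195 hashes to 6; slot 6 is free => place at 6.
512 hashes to 10; slot 10 is free => place at 10.
958 hashes to 8; 8 taken => place at 9.
Table: [467, —, 736, 396, 567, 125, 195, —, 74, 958, 512, —, —]
Lookup 125: h=2, probe 2,3,4,5 → found at 5.

4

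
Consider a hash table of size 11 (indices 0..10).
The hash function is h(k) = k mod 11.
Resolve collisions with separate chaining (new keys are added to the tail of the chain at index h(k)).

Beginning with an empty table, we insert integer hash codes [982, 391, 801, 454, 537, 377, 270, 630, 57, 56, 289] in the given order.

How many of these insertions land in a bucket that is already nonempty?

6

982 → bucket 3
391 → bucket 6
801 → bucket 9
454 → bucket 3 (collision)
537 → bucket 9 (collision)
377 → bucket 3 (collision)
270 → bucket 6 (collision)
630 → bucket 3 (collision)
57 → bucket 2
56 → bucket 1
289 → bucket 3 (collision)
Final buckets:
0: —
1: 56
2: 57
3: 982 -> 454 -> 377 -> 630 -> 289
4: —
5: —
6: 391 -> 270
7: —
8: —
9: 801 -> 537
10: —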